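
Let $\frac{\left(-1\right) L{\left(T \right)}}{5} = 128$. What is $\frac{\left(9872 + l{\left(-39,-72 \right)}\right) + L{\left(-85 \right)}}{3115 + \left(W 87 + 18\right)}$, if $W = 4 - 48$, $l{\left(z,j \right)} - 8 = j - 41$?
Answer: $- \frac{9127}{695} \approx -13.132$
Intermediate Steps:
$L{\left(T \right)} = -640$ ($L{\left(T \right)} = \left(-5\right) 128 = -640$)
$l{\left(z,j \right)} = -33 + j$ ($l{\left(z,j \right)} = 8 + \left(j - 41\right) = 8 + \left(-41 + j\right) = -33 + j$)
$W = -44$
$\frac{\left(9872 + l{\left(-39,-72 \right)}\right) + L{\left(-85 \right)}}{3115 + \left(W 87 + 18\right)} = \frac{\left(9872 - 105\right) - 640}{3115 + \left(\left(-44\right) 87 + 18\right)} = \frac{\left(9872 - 105\right) - 640}{3115 + \left(-3828 + 18\right)} = \frac{9767 - 640}{3115 - 3810} = \frac{9127}{-695} = 9127 \left(- \frac{1}{695}\right) = - \frac{9127}{695}$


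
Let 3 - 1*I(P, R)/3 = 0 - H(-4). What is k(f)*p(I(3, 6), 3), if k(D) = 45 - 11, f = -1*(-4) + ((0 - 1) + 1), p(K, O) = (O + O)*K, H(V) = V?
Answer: -612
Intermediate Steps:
I(P, R) = -3 (I(P, R) = 9 - 3*(0 - 1*(-4)) = 9 - 3*(0 + 4) = 9 - 3*4 = 9 - 12 = -3)
p(K, O) = 2*K*O (p(K, O) = (2*O)*K = 2*K*O)
f = 4 (f = 4 + (-1 + 1) = 4 + 0 = 4)
k(D) = 34
k(f)*p(I(3, 6), 3) = 34*(2*(-3)*3) = 34*(-18) = -612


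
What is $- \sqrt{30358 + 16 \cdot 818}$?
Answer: $- \sqrt{43446} \approx -208.44$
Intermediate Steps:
$- \sqrt{30358 + 16 \cdot 818} = - \sqrt{30358 + 13088} = - \sqrt{43446}$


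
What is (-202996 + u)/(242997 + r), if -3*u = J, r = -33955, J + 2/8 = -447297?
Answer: -646763/2508504 ≈ -0.25783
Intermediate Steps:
J = -1789189/4 (J = -¼ - 447297 = -1789189/4 ≈ -4.4730e+5)
u = 1789189/12 (u = -⅓*(-1789189/4) = 1789189/12 ≈ 1.4910e+5)
(-202996 + u)/(242997 + r) = (-202996 + 1789189/12)/(242997 - 33955) = -646763/12/209042 = -646763/12*1/209042 = -646763/2508504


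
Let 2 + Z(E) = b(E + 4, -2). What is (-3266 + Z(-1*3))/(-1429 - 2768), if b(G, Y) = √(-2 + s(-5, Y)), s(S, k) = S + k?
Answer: 3268/4197 - I/1399 ≈ 0.77865 - 0.0007148*I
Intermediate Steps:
b(G, Y) = √(-7 + Y) (b(G, Y) = √(-2 + (-5 + Y)) = √(-7 + Y))
Z(E) = -2 + 3*I (Z(E) = -2 + √(-7 - 2) = -2 + √(-9) = -2 + 3*I)
(-3266 + Z(-1*3))/(-1429 - 2768) = (-3266 + (-2 + 3*I))/(-1429 - 2768) = (-3268 + 3*I)/(-4197) = (-3268 + 3*I)*(-1/4197) = 3268/4197 - I/1399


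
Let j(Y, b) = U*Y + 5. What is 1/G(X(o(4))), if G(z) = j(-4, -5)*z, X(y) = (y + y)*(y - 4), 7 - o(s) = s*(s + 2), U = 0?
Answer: 1/3570 ≈ 0.00028011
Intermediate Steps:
o(s) = 7 - s*(2 + s) (o(s) = 7 - s*(s + 2) = 7 - s*(2 + s))
j(Y, b) = 5 (j(Y, b) = 0*Y + 5 = 0 + 5 = 5)
X(y) = 2*y*(-4 + y) (X(y) = (2*y)*(-4 + y) = 2*y*(-4 + y))
G(z) = 5*z
1/G(X(o(4))) = 1/(5*(2*(7 - 1*4**2 - 2*4)*(-4 + (7 - 1*4**2 - 2*4)))) = 1/(5*(2*(7 - 1*16 - 8)*(-4 + (7 - 1*16 - 8)))) = 1/(5*(2*(7 - 16 - 8)*(-4 + (7 - 16 - 8)))) = 1/(5*(2*(-17)*(-4 - 17))) = 1/(5*(2*(-17)*(-21))) = 1/(5*714) = 1/3570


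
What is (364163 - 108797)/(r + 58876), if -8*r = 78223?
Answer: 2042928/392785 ≈ 5.2011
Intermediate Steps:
r = -78223/8 (r = -⅛*78223 = -78223/8 ≈ -9777.9)
(364163 - 108797)/(r + 58876) = (364163 - 108797)/(-78223/8 + 58876) = 255366/(392785/8) = 255366*(8/392785) = 2042928/392785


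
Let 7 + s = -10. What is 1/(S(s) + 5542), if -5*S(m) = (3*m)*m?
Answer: 5/26843 ≈ 0.00018627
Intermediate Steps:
s = -17 (s = -7 - 10 = -17)
S(m) = -3*m**2/5 (S(m) = -3*m*m/5 = -3*m**2/5)
1/(S(s) + 5542) = 1/(-3/5*(-17)**2 + 5542) = 1/(-3/5*289 + 5542) = 1/(-867/5 + 5542) = 1/(26843/5) = 5/26843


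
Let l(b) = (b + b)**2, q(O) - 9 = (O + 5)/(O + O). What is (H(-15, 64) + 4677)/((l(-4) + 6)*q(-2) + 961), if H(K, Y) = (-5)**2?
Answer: 9404/3077 ≈ 3.0562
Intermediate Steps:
q(O) = 9 + (5 + O)/(2*O) (q(O) = 9 + (O + 5)/(O + O) = 9 + (5 + O)/((2*O)) = 9 + (5 + O)*(1/(2*O)) = 9 + (5 + O)/(2*O))
l(b) = 4*b**2 (l(b) = (2*b)**2 = 4*b**2)
H(K, Y) = 25
(H(-15, 64) + 4677)/((l(-4) + 6)*q(-2) + 961) = (25 + 4677)/((4*(-4)**2 + 6)*((1/2)*(5 + 19*(-2))/(-2)) + 961) = 4702/((4*16 + 6)*((1/2)*(-1/2)*(5 - 38)) + 961) = 4702/((64 + 6)*((1/2)*(-1/2)*(-33)) + 961) = 4702/(70*(33/4) + 961) = 4702/(1155/2 + 961) = 4702/(3077/2) = 4702*(2/3077) = 9404/3077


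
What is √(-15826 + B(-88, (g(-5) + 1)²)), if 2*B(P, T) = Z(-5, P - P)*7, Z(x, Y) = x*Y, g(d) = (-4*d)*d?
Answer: I*√15826 ≈ 125.8*I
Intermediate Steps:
g(d) = -4*d²
Z(x, Y) = Y*x
B(P, T) = 0 (B(P, T) = (((P - P)*(-5))*7)/2 = ((0*(-5))*7)/2 = (0*7)/2 = (½)*0 = 0)
√(-15826 + B(-88, (g(-5) + 1)²)) = √(-15826 + 0) = √(-15826) = I*√15826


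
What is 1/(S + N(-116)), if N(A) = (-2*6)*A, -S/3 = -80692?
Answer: 1/243468 ≈ 4.1073e-6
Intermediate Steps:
S = 242076 (S = -3*(-80692) = 242076)
N(A) = -12*A
1/(S + N(-116)) = 1/(242076 - 12*(-116)) = 1/(242076 + 1392) = 1/243468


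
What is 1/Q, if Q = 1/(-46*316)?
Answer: -14536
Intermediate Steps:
Q = -1/14536 (Q = 1/(-14536) = -1/14536 ≈ -6.8795e-5)
1/Q = 1/(-1/14536) = -14536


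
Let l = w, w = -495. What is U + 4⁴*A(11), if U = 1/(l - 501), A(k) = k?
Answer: 2804735/996 ≈ 2816.0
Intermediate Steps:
l = -495
U = -1/996 (U = 1/(-495 - 501) = 1/(-996) = -1/996 ≈ -0.0010040)
U + 4⁴*A(11) = -1/996 + 4⁴*11 = -1/996 + 256*11 = -1/996 + 2816 = 2804735/996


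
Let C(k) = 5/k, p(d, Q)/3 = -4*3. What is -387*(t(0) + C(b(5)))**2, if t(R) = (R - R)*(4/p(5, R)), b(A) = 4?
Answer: -9675/16 ≈ -604.69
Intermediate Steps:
p(d, Q) = -36 (p(d, Q) = 3*(-4*3) = 3*(-12) = -36)
t(R) = 0 (t(R) = (R - R)*(4/(-36)) = 0*(4*(-1/36)) = 0*(-1/9) = 0)
-387*(t(0) + C(b(5)))**2 = -387*(0 + 5/4)**2 = -387*(5/4)**2 = -387*25/16 = -9675/16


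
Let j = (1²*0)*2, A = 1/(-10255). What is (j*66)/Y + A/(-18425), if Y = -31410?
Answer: 1/188948375 ≈ 5.2924e-9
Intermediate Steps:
A = -1/10255 ≈ -9.7513e-5
j = 0 (j = (1*0)*2 = 0*2 = 0)
(j*66)/Y + A/(-18425) = (0*66)/(-31410) - 1/10255/(-18425) = 0*(-1/31410) - 1/10255*(-1/18425) = 0 + 1/188948375 = 1/188948375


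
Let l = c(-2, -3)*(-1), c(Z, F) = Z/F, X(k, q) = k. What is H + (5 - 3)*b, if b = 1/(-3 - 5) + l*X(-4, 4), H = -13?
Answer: -95/12 ≈ -7.9167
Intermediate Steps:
l = -2/3 (l = -2/(-3)*(-1) = -2*(-1/3)*(-1) = (2/3)*(-1) = -2/3 ≈ -0.66667)
b = 61/24 (b = 1/(-3 - 5) - 2/3*(-4) = 1/(-8) + 8/3 = -1/8 + 8/3 = 61/24 ≈ 2.5417)
H + (5 - 3)*b = -13 + (5 - 3)*(61/24) = -13 + 2*(61/24) = -13 + 61/12 = -95/12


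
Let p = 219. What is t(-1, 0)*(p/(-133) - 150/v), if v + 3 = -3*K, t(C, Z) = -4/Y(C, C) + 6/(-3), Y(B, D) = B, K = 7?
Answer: 2449/266 ≈ 9.2068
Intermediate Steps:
t(C, Z) = -2 - 4/C (t(C, Z) = -4/C + 6/(-3) = -4/C + 6*(-⅓) = -4/C - 2 = -2 - 4/C)
v = -24 (v = -3 - 3*7 = -3 - 21 = -24)
t(-1, 0)*(p/(-133) - 150/v) = (-2 - 4/(-1))*(219/(-133) - 150/(-24)) = (-2 - 4*(-1))*(219*(-1/133) - 150*(-1/24)) = (-2 + 4)*(-219/133 + 25/4) = 2*(2449/532) = 2449/266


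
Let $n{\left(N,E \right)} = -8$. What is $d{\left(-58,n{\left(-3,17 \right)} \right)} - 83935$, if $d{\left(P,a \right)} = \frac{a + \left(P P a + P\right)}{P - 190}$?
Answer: $- \frac{10394451}{124} \approx -83826.0$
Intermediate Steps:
$d{\left(P,a \right)} = \frac{P + a + a P^{2}}{-190 + P}$ ($d{\left(P,a \right)} = \frac{a + \left(P^{2} a + P\right)}{-190 + P} = \frac{a + \left(a P^{2} + P\right)}{-190 + P} = \frac{a + \left(P + a P^{2}\right)}{-190 + P} = \frac{P + a + a P^{2}}{-190 + P}$)
$d{\left(-58,n{\left(-3,17 \right)} \right)} - 83935 = \frac{-58 - 8 - 8 \left(-58\right)^{2}}{-190 - 58} - 83935 = \frac{-58 - 8 - 26912}{-248} - 83935 = - \frac{-58 - 8 - 26912}{248} - 83935 = \left(- \frac{1}{248}\right) \left(-26978\right) - 83935 = \frac{13489}{124} - 83935 = - \frac{10394451}{124}$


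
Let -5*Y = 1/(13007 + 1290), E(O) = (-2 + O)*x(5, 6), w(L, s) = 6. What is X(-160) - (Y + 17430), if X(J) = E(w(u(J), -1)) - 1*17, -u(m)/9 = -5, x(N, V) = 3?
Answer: -1246340974/71485 ≈ -17435.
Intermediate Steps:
u(m) = 45 (u(m) = -9*(-5) = 45)
E(O) = -6 + 3*O (E(O) = (-2 + O)*3 = -6 + 3*O)
Y = -1/71485 (Y = -1/(5*(13007 + 1290)) = -⅕/14297 = -⅕*1/14297 = -1/71485 ≈ -1.3989e-5)
X(J) = -5 (X(J) = (-6 + 3*6) - 1*17 = (-6 + 18) - 17 = 12 - 17 = -5)
X(-160) - (Y + 17430) = -5 - (-1/71485 + 17430) = -5 - 1*1245983549/71485 = -5 - 1245983549/71485 = -1246340974/71485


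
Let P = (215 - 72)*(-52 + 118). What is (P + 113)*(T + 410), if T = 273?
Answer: 6523333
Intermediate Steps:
P = 9438 (P = 143*66 = 9438)
(P + 113)*(T + 410) = (9438 + 113)*(273 + 410) = 9551*683 = 6523333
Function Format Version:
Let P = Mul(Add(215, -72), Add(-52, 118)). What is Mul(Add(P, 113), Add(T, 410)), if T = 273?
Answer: 6523333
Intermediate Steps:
P = 9438 (P = Mul(143, 66) = 9438)
Mul(Add(P, 113), Add(T, 410)) = Mul(Add(9438, 113), Add(273, 410)) = Mul(9551, 683) = 6523333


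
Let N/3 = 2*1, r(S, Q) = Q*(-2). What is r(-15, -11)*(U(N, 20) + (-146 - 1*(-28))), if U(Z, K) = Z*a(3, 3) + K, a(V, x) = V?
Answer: -1760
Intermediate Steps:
r(S, Q) = -2*Q
N = 6 (N = 3*(2*1) = 3*2 = 6)
U(Z, K) = K + 3*Z (U(Z, K) = Z*3 + K = 3*Z + K = K + 3*Z)
r(-15, -11)*(U(N, 20) + (-146 - 1*(-28))) = (-2*(-11))*((20 + 3*6) + (-146 - 1*(-28))) = 22*((20 + 18) + (-146 + 28)) = 22*(38 - 118) = 22*(-80) = -1760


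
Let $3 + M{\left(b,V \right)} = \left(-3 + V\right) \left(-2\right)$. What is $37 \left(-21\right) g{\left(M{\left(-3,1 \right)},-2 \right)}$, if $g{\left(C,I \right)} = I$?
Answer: $1554$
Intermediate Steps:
$M{\left(b,V \right)} = 3 - 2 V$ ($M{\left(b,V \right)} = -3 + \left(-3 + V\right) \left(-2\right) = -3 - \left(-6 + 2 V\right) = 3 - 2 V$)
$37 \left(-21\right) g{\left(M{\left(-3,1 \right)},-2 \right)} = 37 \left(-21\right) \left(-2\right) = \left(-777\right) \left(-2\right) = 1554$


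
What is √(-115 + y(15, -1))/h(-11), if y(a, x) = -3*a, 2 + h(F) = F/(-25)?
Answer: -100*I*√10/39 ≈ -8.1084*I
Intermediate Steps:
h(F) = -2 - F/25 (h(F) = -2 + F/(-25) = -2 + F*(-1/25) = -2 - F/25)
√(-115 + y(15, -1))/h(-11) = √(-115 - 3*15)/(-2 - 1/25*(-11)) = √(-115 - 45)/(-2 + 11/25) = √(-160)/(-39/25) = (4*I*√10)*(-25/39) = -100*I*√10/39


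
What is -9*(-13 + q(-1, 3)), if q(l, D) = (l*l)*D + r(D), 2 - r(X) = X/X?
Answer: 81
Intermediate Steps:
r(X) = 1 (r(X) = 2 - X/X = 2 - 1*1 = 2 - 1 = 1)
q(l, D) = 1 + D*l² (q(l, D) = (l*l)*D + 1 = l²*D + 1 = D*l² + 1 = 1 + D*l²)
-9*(-13 + q(-1, 3)) = -9*(-13 + (1 + 3*(-1)²)) = -9*(-13 + (1 + 3*1)) = -9*(-13 + (1 + 3)) = -9*(-13 + 4) = -9*(-9) = 81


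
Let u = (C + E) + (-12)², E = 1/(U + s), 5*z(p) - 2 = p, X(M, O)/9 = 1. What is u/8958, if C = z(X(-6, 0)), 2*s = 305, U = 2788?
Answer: 1433007/87803330 ≈ 0.016321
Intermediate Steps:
s = 305/2 (s = (½)*305 = 305/2 ≈ 152.50)
X(M, O) = 9 (X(M, O) = 9*1 = 9)
z(p) = ⅖ + p/5
C = 11/5 (C = ⅖ + (⅕)*9 = ⅖ + 9/5 = 11/5 ≈ 2.2000)
E = 2/5881 (E = 1/(2788 + 305/2) = 1/(5881/2) = 2/5881 ≈ 0.00034008)
u = 4299021/29405 (u = (11/5 + 2/5881) + (-12)² = 64701/29405 + 144 = 4299021/29405 ≈ 146.20)
u/8958 = (4299021/29405)/8958 = (4299021/29405)*(1/8958) = 1433007/87803330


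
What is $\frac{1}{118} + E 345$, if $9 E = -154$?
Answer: $- \frac{2089777}{354} \approx -5903.3$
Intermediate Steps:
$E = - \frac{154}{9}$ ($E = \frac{1}{9} \left(-154\right) = - \frac{154}{9} \approx -17.111$)
$\frac{1}{118} + E 345 = \frac{1}{118} - \frac{17710}{3} = - \frac{2089777}{354}$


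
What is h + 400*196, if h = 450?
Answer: 78850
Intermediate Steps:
h + 400*196 = 450 + 400*196 = 450 + 78400 = 78850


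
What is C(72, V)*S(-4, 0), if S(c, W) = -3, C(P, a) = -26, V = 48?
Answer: 78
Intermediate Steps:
C(72, V)*S(-4, 0) = -26*(-3) = 78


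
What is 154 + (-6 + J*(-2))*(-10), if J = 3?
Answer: 274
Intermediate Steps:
154 + (-6 + J*(-2))*(-10) = 154 + (-6 + 3*(-2))*(-10) = 154 + (-6 - 6)*(-10) = 154 - 12*(-10) = 154 + 120 = 274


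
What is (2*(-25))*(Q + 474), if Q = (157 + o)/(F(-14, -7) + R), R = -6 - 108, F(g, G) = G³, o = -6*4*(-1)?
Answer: -10821850/457 ≈ -23680.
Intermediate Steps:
o = 24 (o = -24*(-1) = 24)
R = -114
Q = -181/457 (Q = (157 + 24)/((-7)³ - 114) = 181/(-343 - 114) = 181/(-457) = 181*(-1/457) = -181/457 ≈ -0.39606)
(2*(-25))*(Q + 474) = (2*(-25))*(-181/457 + 474) = -50*216437/457 = -10821850/457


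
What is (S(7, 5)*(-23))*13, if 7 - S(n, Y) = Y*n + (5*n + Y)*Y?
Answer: 68172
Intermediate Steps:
S(n, Y) = 7 - Y*n - Y*(Y + 5*n) (S(n, Y) = 7 - (Y*n + (5*n + Y)*Y) = 7 - (Y*n + (Y + 5*n)*Y) = 7 - (Y*n + Y*(Y + 5*n)) = 7 + (-Y*n - Y*(Y + 5*n)) = 7 - Y*n - Y*(Y + 5*n))
(S(7, 5)*(-23))*13 = ((7 - 1*5² - 6*5*7)*(-23))*13 = ((7 - 1*25 - 210)*(-23))*13 = ((7 - 25 - 210)*(-23))*13 = -228*(-23)*13 = 5244*13 = 68172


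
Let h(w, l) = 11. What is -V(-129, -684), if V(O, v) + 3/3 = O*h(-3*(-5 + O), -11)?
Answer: 1420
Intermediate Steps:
V(O, v) = -1 + 11*O (V(O, v) = -1 + O*11 = -1 + 11*O)
-V(-129, -684) = -(-1 + 11*(-129)) = -(-1 - 1419) = -1*(-1420) = 1420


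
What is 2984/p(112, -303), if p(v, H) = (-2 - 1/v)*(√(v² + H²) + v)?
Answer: 37431296/20657025 - 334208*√104353/20657025 ≈ -3.4143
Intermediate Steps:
p(v, H) = (-2 - 1/v)*(v + √(H² + v²)) (p(v, H) = (-2 - 1/v)*(√(H² + v²) + v) = (-2 - 1/v)*(v + √(H² + v²)))
2984/p(112, -303) = 2984/(-1 - 2*112 - 2*√((-303)² + 112²) - 1*√((-303)² + 112²)/112) = 2984/(-1 - 224 - 2*√(91809 + 12544) - 1*1/112*√(91809 + 12544)) = 2984/(-1 - 224 - 2*√104353 - 1*1/112*√104353) = 2984/(-1 - 224 - 2*√104353 - √104353/112) = 2984/(-225 - 225*√104353/112)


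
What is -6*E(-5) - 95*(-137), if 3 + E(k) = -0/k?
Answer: 13033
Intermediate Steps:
E(k) = -3 (E(k) = -3 - 0/k = -3 - 5*0 = -3 + 0 = -3)
-6*E(-5) - 95*(-137) = -6*(-3) - 95*(-137) = 18 + 13015 = 13033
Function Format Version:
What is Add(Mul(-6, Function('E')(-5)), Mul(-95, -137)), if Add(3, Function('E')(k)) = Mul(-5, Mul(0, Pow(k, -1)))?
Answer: 13033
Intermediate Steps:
Function('E')(k) = -3 (Function('E')(k) = Add(-3, Mul(-5, Mul(0, Pow(k, -1)))) = Add(-3, Mul(-5, 0)) = Add(-3, 0) = -3)
Add(Mul(-6, Function('E')(-5)), Mul(-95, -137)) = Add(Mul(-6, -3), Mul(-95, -137)) = Add(18, 13015) = 13033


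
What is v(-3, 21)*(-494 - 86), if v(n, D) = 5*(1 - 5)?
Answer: 11600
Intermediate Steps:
v(n, D) = -20 (v(n, D) = 5*(-4) = -20)
v(-3, 21)*(-494 - 86) = -20*(-494 - 86) = -20*(-580) = 11600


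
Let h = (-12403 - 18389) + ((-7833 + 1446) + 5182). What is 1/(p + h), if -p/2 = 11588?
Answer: -1/55173 ≈ -1.8125e-5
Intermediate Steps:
p = -23176 (p = -2*11588 = -23176)
h = -31997 (h = -30792 + (-6387 + 5182) = -30792 - 1205 = -31997)
1/(p + h) = 1/(-23176 - 31997) = 1/(-55173) = -1/55173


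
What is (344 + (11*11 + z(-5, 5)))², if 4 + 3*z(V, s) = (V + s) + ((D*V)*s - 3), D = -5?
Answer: 2289169/9 ≈ 2.5435e+5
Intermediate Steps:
z(V, s) = -7/3 + V/3 + s/3 - 5*V*s/3 (z(V, s) = -4/3 + ((V + s) + ((-5*V)*s - 3))/3 = -4/3 + ((V + s) + (-5*V*s - 3))/3 = -4/3 + ((V + s) + (-3 - 5*V*s))/3 = -4/3 + (-3 + V + s - 5*V*s)/3 = -4/3 + (-1 + V/3 + s/3 - 5*V*s/3) = -7/3 + V/3 + s/3 - 5*V*s/3)
(344 + (11*11 + z(-5, 5)))² = (344 + (11*11 + (-7/3 + (⅓)*(-5) + (⅓)*5 - 5/3*(-5)*5)))² = (344 + (121 + (-7/3 - 5/3 + 5/3 + 125/3)))² = (344 + (121 + 118/3))² = (344 + 481/3)² = (1513/3)² = 2289169/9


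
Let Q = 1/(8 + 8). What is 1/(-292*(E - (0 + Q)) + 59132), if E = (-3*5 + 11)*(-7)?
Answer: 4/203897 ≈ 1.9618e-5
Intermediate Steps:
Q = 1/16 ≈ 0.062500
E = 28 (E = (-15 + 11)*(-7) = -4*(-7) = 28)
1/(-292*(E - (0 + Q)) + 59132) = 1/(-292*(28 - (0 + 1/16)) + 59132) = 1/(-292*(28 - 1*1/16) + 59132) = 1/(-292*(28 - 1/16) + 59132) = 1/(-292*447/16 + 59132) = 1/(-32631/4 + 59132) = 1/(203897/4) = 4/203897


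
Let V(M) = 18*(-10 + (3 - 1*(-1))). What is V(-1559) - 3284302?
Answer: -3284410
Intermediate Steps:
V(M) = -108 (V(M) = 18*(-10 + (3 + 1)) = 18*(-10 + 4) = 18*(-6) = -108)
V(-1559) - 3284302 = -108 - 3284302 = -3284410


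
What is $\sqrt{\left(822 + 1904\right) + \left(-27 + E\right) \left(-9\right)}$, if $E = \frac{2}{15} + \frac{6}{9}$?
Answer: $\frac{\sqrt{74045}}{5} \approx 54.422$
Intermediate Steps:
$E = \frac{4}{5}$ ($E = 2 \cdot \frac{1}{15} + 6 \cdot \frac{1}{9} = \frac{2}{15} + \frac{2}{3} = \frac{4}{5} \approx 0.8$)
$\sqrt{\left(822 + 1904\right) + \left(-27 + E\right) \left(-9\right)} = \sqrt{\left(822 + 1904\right) + \left(-27 + \frac{4}{5}\right) \left(-9\right)} = \sqrt{2726 - - \frac{1179}{5}} = \sqrt{2726 + \frac{1179}{5}} = \sqrt{\frac{14809}{5}} = \frac{\sqrt{74045}}{5}$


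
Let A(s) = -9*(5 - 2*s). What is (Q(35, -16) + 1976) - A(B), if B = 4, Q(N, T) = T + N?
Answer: 1968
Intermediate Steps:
Q(N, T) = N + T
A(s) = -45 + 18*s
(Q(35, -16) + 1976) - A(B) = ((35 - 16) + 1976) - (-45 + 18*4) = (19 + 1976) - (-45 + 72) = 1995 - 1*27 = 1995 - 27 = 1968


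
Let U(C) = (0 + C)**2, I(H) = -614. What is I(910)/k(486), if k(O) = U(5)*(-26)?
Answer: 307/325 ≈ 0.94462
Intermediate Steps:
U(C) = C**2
k(O) = -650 (k(O) = 5**2*(-26) = 25*(-26) = -650)
I(910)/k(486) = -614/(-650) = -614*(-1/650) = 307/325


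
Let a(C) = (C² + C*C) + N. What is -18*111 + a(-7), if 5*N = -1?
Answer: -9501/5 ≈ -1900.2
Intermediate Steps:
N = -⅕ (N = (⅕)*(-1) = -⅕ ≈ -0.20000)
a(C) = -⅕ + 2*C² (a(C) = (C² + C*C) - ⅕ = (C² + C²) - ⅕ = 2*C² - ⅕ = -⅕ + 2*C²)
-18*111 + a(-7) = -18*111 + (-⅕ + 2*(-7)²) = -1998 + (-⅕ + 2*49) = -1998 + (-⅕ + 98) = -1998 + 489/5 = -9501/5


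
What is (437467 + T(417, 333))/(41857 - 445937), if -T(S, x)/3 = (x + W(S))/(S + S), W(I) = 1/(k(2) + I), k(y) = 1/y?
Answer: -101548936653/93799090400 ≈ -1.0826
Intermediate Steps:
W(I) = 1/(½ + I) (W(I) = 1/(1/2 + I) = 1/(½ + I))
T(S, x) = -3*(x + 2/(1 + 2*S))/(2*S) (T(S, x) = -3*(x + 2/(1 + 2*S))/(S + S) = -3*(x + 2/(1 + 2*S))/(2*S))
(437467 + T(417, 333))/(41857 - 445937) = (437467 + (3/2)*(-2 - 1*333*(1 + 2*417))/(417*(1 + 2*417)))/(41857 - 445937) = (437467 + (3/2)*(1/417)*(-2 - 1*333*(1 + 834))/(1 + 834))/(-404080) = (437467 + (3/2)*(1/417)*(-2 - 1*333*835)/835)*(-1/404080) = (437467 + (3/2)*(1/417)*(1/835)*(-2 - 278055))*(-1/404080) = (437467 + (3/2)*(1/417)*(1/835)*(-278057))*(-1/404080) = (437467 - 278057/232130)*(-1/404080) = (101548936653/232130)*(-1/404080) = -101548936653/93799090400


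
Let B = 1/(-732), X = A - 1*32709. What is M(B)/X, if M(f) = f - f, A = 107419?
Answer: 0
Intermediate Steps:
X = 74710 (X = 107419 - 1*32709 = 107419 - 32709 = 74710)
B = -1/732 ≈ -0.0013661
M(f) = 0
M(B)/X = 0/74710 = 0*(1/74710) = 0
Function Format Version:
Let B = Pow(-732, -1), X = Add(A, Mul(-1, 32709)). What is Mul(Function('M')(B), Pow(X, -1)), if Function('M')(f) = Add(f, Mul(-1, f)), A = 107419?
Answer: 0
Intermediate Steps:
X = 74710 (X = Add(107419, Mul(-1, 32709)) = Add(107419, -32709) = 74710)
B = Rational(-1, 732) ≈ -0.0013661
Function('M')(f) = 0
Mul(Function('M')(B), Pow(X, -1)) = Mul(0, Pow(74710, -1)) = Mul(0, Rational(1, 74710)) = 0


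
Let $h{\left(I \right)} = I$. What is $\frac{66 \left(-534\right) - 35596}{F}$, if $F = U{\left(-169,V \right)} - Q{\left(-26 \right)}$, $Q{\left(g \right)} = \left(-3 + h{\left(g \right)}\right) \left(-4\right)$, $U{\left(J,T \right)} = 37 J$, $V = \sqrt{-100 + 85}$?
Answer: $\frac{6440}{579} \approx 11.123$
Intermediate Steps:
$V = i \sqrt{15}$ ($V = \sqrt{-15} = i \sqrt{15} \approx 3.873 i$)
$Q{\left(g \right)} = 12 - 4 g$ ($Q{\left(g \right)} = \left(-3 + g\right) \left(-4\right) = 12 - 4 g$)
$F = -6369$ ($F = 37 \left(-169\right) - \left(12 - -104\right) = -6253 - \left(12 + 104\right) = -6253 - 116 = -6369$)
$\frac{66 \left(-534\right) - 35596}{F} = \frac{66 \left(-534\right) - 35596}{-6369} = \left(-35244 - 35596\right) \left(- \frac{1}{6369}\right) = \left(-70840\right) \left(- \frac{1}{6369}\right) = \frac{6440}{579}$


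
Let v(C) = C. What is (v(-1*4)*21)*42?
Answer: -3528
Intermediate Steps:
(v(-1*4)*21)*42 = (-1*4*21)*42 = -4*21*42 = -84*42 = -3528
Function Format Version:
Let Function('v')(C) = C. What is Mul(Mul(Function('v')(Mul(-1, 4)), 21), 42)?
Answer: -3528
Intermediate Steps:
Mul(Mul(Function('v')(Mul(-1, 4)), 21), 42) = Mul(Mul(Mul(-1, 4), 21), 42) = Mul(Mul(-4, 21), 42) = Mul(-84, 42) = -3528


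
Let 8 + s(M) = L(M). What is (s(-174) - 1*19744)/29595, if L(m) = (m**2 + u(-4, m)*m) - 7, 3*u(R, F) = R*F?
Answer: -29851/29595 ≈ -1.0086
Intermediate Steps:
u(R, F) = F*R/3 (u(R, F) = (R*F)/3 = (F*R)/3 = F*R/3)
L(m) = -7 - m**2/3 (L(m) = (m**2 + ((1/3)*m*(-4))*m) - 7 = (m**2 + (-4*m/3)*m) - 7 = (m**2 - 4*m**2/3) - 7 = -m**2/3 - 7 = -7 - m**2/3)
s(M) = -15 - M**2/3 (s(M) = -8 + (-7 - M**2/3) = -15 - M**2/3)
(s(-174) - 1*19744)/29595 = ((-15 - 1/3*(-174)**2) - 1*19744)/29595 = ((-15 - 1/3*30276) - 19744)*(1/29595) = ((-15 - 10092) - 19744)*(1/29595) = (-10107 - 19744)*(1/29595) = -29851*1/29595 = -29851/29595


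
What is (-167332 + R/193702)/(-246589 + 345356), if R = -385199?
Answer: -32412928263/19131365434 ≈ -1.6942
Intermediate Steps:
(-167332 + R/193702)/(-246589 + 345356) = (-167332 - 385199/193702)/(-246589 + 345356) = (-167332 - 385199*1/193702)/98767 = (-167332 - 385199/193702)*(1/98767) = -32412928263/193702*1/98767 = -32412928263/19131365434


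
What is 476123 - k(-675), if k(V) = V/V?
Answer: 476122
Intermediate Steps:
k(V) = 1
476123 - k(-675) = 476123 - 1*1 = 476123 - 1 = 476122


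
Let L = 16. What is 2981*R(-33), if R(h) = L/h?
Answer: -4336/3 ≈ -1445.3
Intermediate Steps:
R(h) = 16/h
2981*R(-33) = 2981*(16/(-33)) = 2981*(16*(-1/33)) = 2981*(-16/33) = -4336/3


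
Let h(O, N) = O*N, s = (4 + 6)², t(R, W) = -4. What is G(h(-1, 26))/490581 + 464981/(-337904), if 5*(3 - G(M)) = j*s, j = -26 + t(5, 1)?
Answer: -3617572823/2631258448 ≈ -1.3748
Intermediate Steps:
j = -30 (j = -26 - 4 = -30)
s = 100 (s = 10² = 100)
h(O, N) = N*O
G(M) = 603 (G(M) = 3 - (-6)*100 = 3 - ⅕*(-3000) = 3 + 600 = 603)
G(h(-1, 26))/490581 + 464981/(-337904) = 603/490581 + 464981/(-337904) = 603*(1/490581) + 464981*(-1/337904) = 67/54509 - 464981/337904 = -3617572823/2631258448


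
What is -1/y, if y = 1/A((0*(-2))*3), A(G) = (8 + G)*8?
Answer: -64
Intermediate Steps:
A(G) = 64 + 8*G
y = 1/64 (y = 1/(64 + 8*((0*(-2))*3)) = 1/(64 + 8*(0*3)) = 1/(64 + 8*0) = 1/(64 + 0) = 1/64 ≈ 0.015625)
-1/y = -1/1/64 = -1*64 = -64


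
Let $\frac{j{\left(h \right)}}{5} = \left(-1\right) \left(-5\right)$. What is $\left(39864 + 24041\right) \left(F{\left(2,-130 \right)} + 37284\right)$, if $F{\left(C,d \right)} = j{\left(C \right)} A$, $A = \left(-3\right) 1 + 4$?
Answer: $2384231645$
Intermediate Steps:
$A = 1$ ($A = -3 + 4 = 1$)
$j{\left(h \right)} = 25$ ($j{\left(h \right)} = 5 \left(\left(-1\right) \left(-5\right)\right) = 5 \cdot 5 = 25$)
$F{\left(C,d \right)} = 25$ ($F{\left(C,d \right)} = 25 \cdot 1 = 25$)
$\left(39864 + 24041\right) \left(F{\left(2,-130 \right)} + 37284\right) = \left(39864 + 24041\right) \left(25 + 37284\right) = 63905 \cdot 37309 = 2384231645$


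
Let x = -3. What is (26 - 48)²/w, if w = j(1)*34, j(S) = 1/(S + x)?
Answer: -484/17 ≈ -28.471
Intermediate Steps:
j(S) = 1/(-3 + S) (j(S) = 1/(S - 3) = 1/(-3 + S))
w = -17 (w = 34/(-3 + 1) = 34/(-2) = -½*34 = -17)
(26 - 48)²/w = (26 - 48)²/(-17) = (-22)²*(-1/17) = 484*(-1/17) = -484/17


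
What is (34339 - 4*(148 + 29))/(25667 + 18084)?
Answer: 33631/43751 ≈ 0.76869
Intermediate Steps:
(34339 - 4*(148 + 29))/(25667 + 18084) = (34339 - 4*177)/43751 = (34339 - 708)*(1/43751) = 33631*(1/43751) = 33631/43751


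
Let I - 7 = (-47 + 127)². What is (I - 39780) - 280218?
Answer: -313591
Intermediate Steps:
I = 6407 (I = 7 + (-47 + 127)² = 7 + 80² = 7 + 6400 = 6407)
(I - 39780) - 280218 = (6407 - 39780) - 280218 = -33373 - 280218 = -313591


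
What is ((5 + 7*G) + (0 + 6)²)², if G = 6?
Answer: 6889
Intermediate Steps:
((5 + 7*G) + (0 + 6)²)² = ((5 + 7*6) + (0 + 6)²)² = ((5 + 42) + 6²)² = (47 + 36)² = 83² = 6889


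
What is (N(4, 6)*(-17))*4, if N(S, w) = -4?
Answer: 272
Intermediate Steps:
(N(4, 6)*(-17))*4 = -4*(-17)*4 = 68*4 = 272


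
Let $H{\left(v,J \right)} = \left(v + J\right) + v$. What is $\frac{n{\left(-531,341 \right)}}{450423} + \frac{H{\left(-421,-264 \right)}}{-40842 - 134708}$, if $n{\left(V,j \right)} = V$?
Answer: $\frac{22497266}{4392875425} \approx 0.0051213$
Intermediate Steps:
$H{\left(v,J \right)} = J + 2 v$ ($H{\left(v,J \right)} = \left(J + v\right) + v = J + 2 v$)
$\frac{n{\left(-531,341 \right)}}{450423} + \frac{H{\left(-421,-264 \right)}}{-40842 - 134708} = - \frac{531}{450423} + \frac{-264 + 2 \left(-421\right)}{-40842 - 134708} = \left(-531\right) \frac{1}{450423} + \frac{-264 - 842}{-175550} = - \frac{59}{50047} - - \frac{553}{87775} = - \frac{59}{50047} + \frac{553}{87775} = \frac{22497266}{4392875425}$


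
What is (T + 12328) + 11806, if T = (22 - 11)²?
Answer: 24255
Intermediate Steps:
T = 121 (T = 11² = 121)
(T + 12328) + 11806 = (121 + 12328) + 11806 = 12449 + 11806 = 24255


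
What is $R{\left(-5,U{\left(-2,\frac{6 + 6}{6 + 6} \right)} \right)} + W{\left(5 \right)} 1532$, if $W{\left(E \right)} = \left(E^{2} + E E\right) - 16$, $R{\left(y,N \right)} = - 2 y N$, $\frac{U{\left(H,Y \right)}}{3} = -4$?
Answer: $51968$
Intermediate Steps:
$U{\left(H,Y \right)} = -12$ ($U{\left(H,Y \right)} = 3 \left(-4\right) = -12$)
$R{\left(y,N \right)} = - 2 N y$
$W{\left(E \right)} = -16 + 2 E^{2}$ ($W{\left(E \right)} = \left(E^{2} + E^{2}\right) - 16 = 2 E^{2} - 16 = -16 + 2 E^{2}$)
$R{\left(-5,U{\left(-2,\frac{6 + 6}{6 + 6} \right)} \right)} + W{\left(5 \right)} 1532 = \left(-2\right) \left(-12\right) \left(-5\right) + \left(-16 + 2 \cdot 5^{2}\right) 1532 = -120 + \left(-16 + 2 \cdot 25\right) 1532 = -120 + \left(-16 + 50\right) 1532 = -120 + 34 \cdot 1532 = -120 + 52088 = 51968$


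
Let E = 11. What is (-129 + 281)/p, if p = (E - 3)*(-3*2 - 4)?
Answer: -19/10 ≈ -1.9000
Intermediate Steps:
p = -80 (p = (11 - 3)*(-3*2 - 4) = 8*(-6 - 4) = 8*(-10) = -80)
(-129 + 281)/p = (-129 + 281)/(-80) = 152*(-1/80) = -19/10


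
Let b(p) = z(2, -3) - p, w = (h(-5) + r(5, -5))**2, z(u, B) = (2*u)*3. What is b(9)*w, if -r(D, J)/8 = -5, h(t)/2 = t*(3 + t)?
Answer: 10800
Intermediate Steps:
z(u, B) = 6*u
h(t) = 2*t*(3 + t) (h(t) = 2*(t*(3 + t)) = 2*t*(3 + t))
r(D, J) = 40 (r(D, J) = -8*(-5) = 40)
w = 3600 (w = (2*(-5)*(3 - 5) + 40)**2 = (2*(-5)*(-2) + 40)**2 = (20 + 40)**2 = 60**2 = 3600)
b(p) = 12 - p (b(p) = 6*2 - p = 12 - p)
b(9)*w = (12 - 1*9)*3600 = (12 - 9)*3600 = 3*3600 = 10800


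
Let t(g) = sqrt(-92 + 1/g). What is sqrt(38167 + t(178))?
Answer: sqrt(1209283228 + 890*I*sqrt(116590))/178 ≈ 195.36 + 0.024547*I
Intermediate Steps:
sqrt(38167 + t(178)) = sqrt(38167 + sqrt(-92 + 1/178)) = sqrt(38167 + sqrt(-16375/178)) = sqrt(38167 + 5*I*sqrt(116590)/178)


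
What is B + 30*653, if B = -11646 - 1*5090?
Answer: 2854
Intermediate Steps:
B = -16736 (B = -11646 - 5090 = -16736)
B + 30*653 = -16736 + 30*653 = -16736 + 19590 = 2854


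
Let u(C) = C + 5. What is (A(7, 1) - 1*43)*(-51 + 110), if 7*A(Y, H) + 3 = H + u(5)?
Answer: -17287/7 ≈ -2469.6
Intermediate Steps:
u(C) = 5 + C
A(Y, H) = 1 + H/7 (A(Y, H) = -3/7 + (H + (5 + 5))/7 = -3/7 + (H + 10)/7 = -3/7 + (10 + H)/7 = -3/7 + (10/7 + H/7) = 1 + H/7)
(A(7, 1) - 1*43)*(-51 + 110) = ((1 + (1/7)*1) - 1*43)*(-51 + 110) = ((1 + 1/7) - 43)*59 = (8/7 - 43)*59 = -293/7*59 = -17287/7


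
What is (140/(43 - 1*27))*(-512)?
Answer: -4480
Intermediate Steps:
(140/(43 - 1*27))*(-512) = (140/(43 - 27))*(-512) = (140/16)*(-512) = (140*(1/16))*(-512) = (35/4)*(-512) = -4480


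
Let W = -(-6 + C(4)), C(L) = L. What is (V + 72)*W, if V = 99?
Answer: 342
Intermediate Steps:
W = 2 (W = -(-6 + 4) = -1*(-2) = 2)
(V + 72)*W = (99 + 72)*2 = 171*2 = 342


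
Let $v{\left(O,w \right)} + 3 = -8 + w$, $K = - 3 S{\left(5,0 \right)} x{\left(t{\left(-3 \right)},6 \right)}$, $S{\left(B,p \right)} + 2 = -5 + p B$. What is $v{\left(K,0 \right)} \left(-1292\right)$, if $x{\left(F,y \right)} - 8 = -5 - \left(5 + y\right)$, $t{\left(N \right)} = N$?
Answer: $14212$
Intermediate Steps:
$x{\left(F,y \right)} = -2 - y$ ($x{\left(F,y \right)} = 8 - \left(10 + y\right) = -2 - y$)
$S{\left(B,p \right)} = -7 + B p$ ($S{\left(B,p \right)} = -2 + \left(-5 + p B\right) = -2 + \left(-5 + B p\right) = -7 + B p$)
$K = -168$ ($K = - 3 \left(-7 + 5 \cdot 0\right) \left(-2 - 6\right) = - 3 \left(-7 + 0\right) \left(-2 - 6\right) = \left(-3\right) \left(-7\right) \left(-8\right) = 21 \left(-8\right) = -168$)
$v{\left(O,w \right)} = -11 + w$ ($v{\left(O,w \right)} = -3 + \left(-8 + w\right) = -11 + w$)
$v{\left(K,0 \right)} \left(-1292\right) = \left(-11 + 0\right) \left(-1292\right) = \left(-11\right) \left(-1292\right) = 14212$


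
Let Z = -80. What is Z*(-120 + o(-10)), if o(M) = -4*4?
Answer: 10880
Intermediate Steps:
o(M) = -16
Z*(-120 + o(-10)) = -80*(-120 - 16) = -80*(-136) = 10880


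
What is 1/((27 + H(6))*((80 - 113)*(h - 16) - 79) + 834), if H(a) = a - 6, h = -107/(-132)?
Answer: 4/48939 ≈ 8.1734e-5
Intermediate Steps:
h = 107/132 (h = -107*(-1/132) = 107/132 ≈ 0.81061)
H(a) = -6 + a
1/((27 + H(6))*((80 - 113)*(h - 16) - 79) + 834) = 1/((27 + (-6 + 6))*((80 - 113)*(107/132 - 16) - 79) + 834) = 1/((27 + 0)*(-33*(-2005/132) - 79) + 834) = 1/(27*(2005/4 - 79) + 834) = 1/(27*(1689/4) + 834) = 1/(45603/4 + 834) = 1/(48939/4) = 4/48939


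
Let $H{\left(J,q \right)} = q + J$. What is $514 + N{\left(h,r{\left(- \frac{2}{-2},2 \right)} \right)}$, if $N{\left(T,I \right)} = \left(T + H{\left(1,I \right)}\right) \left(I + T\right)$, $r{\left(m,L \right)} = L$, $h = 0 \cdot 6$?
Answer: $520$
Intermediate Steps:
$h = 0$
$H{\left(J,q \right)} = J + q$
$N{\left(T,I \right)} = \left(I + T\right) \left(1 + I + T\right)$ ($N{\left(T,I \right)} = \left(T + \left(1 + I\right)\right) \left(I + T\right) = \left(1 + I + T\right) \left(I + T\right) = \left(I + T\right) \left(1 + I + T\right)$)
$514 + N{\left(h,r{\left(- \frac{2}{-2},2 \right)} \right)} = 514 + \left(2 + 0 + 2^{2} + 0^{2} + 2 \cdot 2 \cdot 0\right) = 514 + \left(2 + 0 + 4 + 0 + 0\right) = 514 + 6 = 520$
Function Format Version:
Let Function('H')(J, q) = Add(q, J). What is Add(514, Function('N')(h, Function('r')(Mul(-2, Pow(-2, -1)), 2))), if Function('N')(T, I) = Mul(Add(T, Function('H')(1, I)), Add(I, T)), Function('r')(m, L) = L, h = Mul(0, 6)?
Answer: 520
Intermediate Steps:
h = 0
Function('H')(J, q) = Add(J, q)
Function('N')(T, I) = Mul(Add(I, T), Add(1, I, T)) (Function('N')(T, I) = Mul(Add(T, Add(1, I)), Add(I, T)) = Mul(Add(1, I, T), Add(I, T)) = Mul(Add(I, T), Add(1, I, T)))
Add(514, Function('N')(h, Function('r')(Mul(-2, Pow(-2, -1)), 2))) = Add(514, Add(2, 0, Pow(2, 2), Pow(0, 2), Mul(2, 2, 0))) = Add(514, Add(2, 0, 4, 0, 0)) = Add(514, 6) = 520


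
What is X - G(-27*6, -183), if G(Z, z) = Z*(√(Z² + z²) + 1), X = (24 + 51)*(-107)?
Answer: -7863 + 486*√6637 ≈ 31730.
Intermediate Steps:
X = -8025 (X = 75*(-107) = -8025)
G(Z, z) = Z*(1 + √(Z² + z²))
X - G(-27*6, -183) = -8025 - (-27*6)*(1 + √((-27*6)² + (-183)²)) = -8025 - (-162)*(1 + √((-162)² + 33489)) = -8025 - (-162)*(1 + √(26244 + 33489)) = -8025 - (-162)*(1 + √59733) = -8025 - (-162)*(1 + 3*√6637) = -8025 - (-162 - 486*√6637) = -8025 + (162 + 486*√6637) = -7863 + 486*√6637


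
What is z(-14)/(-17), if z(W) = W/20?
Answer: 7/170 ≈ 0.041176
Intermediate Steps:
z(W) = W/20 (z(W) = W*(1/20) = W/20)
z(-14)/(-17) = ((1/20)*(-14))/(-17) = -7/10*(-1/17) = 7/170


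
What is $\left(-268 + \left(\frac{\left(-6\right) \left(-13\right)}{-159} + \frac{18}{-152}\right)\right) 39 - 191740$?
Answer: $- \frac{814525043}{4028} \approx -2.0222 \cdot 10^{5}$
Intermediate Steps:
$\left(-268 + \left(\frac{\left(-6\right) \left(-13\right)}{-159} + \frac{18}{-152}\right)\right) 39 - 191740 = \left(-268 + \left(78 \left(- \frac{1}{159}\right) + 18 \left(- \frac{1}{152}\right)\right)\right) 39 - 191740 = \left(-268 - \frac{2453}{4028}\right) 39 - 191740 = \left(- \frac{1081957}{4028}\right) 39 - 191740 = - \frac{42196323}{4028} - 191740 = - \frac{814525043}{4028}$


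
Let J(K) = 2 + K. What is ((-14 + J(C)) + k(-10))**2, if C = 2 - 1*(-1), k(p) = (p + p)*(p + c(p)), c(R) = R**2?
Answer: 3272481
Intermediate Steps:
k(p) = 2*p*(p + p**2) (k(p) = (p + p)*(p + p**2) = (2*p)*(p + p**2) = 2*p*(p + p**2))
C = 3 (C = 2 + 1 = 3)
((-14 + J(C)) + k(-10))**2 = ((-14 + (2 + 3)) + 2*(-10)**2*(1 - 10))**2 = ((-14 + 5) + 2*100*(-9))**2 = (-9 - 1800)**2 = (-1809)**2 = 3272481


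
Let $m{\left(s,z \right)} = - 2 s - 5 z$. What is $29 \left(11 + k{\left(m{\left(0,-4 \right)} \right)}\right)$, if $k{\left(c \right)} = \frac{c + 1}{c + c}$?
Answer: $\frac{13369}{40} \approx 334.23$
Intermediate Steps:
$m{\left(s,z \right)} = - 5 z - 2 s$
$k{\left(c \right)} = \frac{1 + c}{2 c}$
$29 \left(11 + k{\left(m{\left(0,-4 \right)} \right)}\right) = 29 \left(11 + \frac{1 - -20}{2 \left(\left(-5\right) \left(-4\right) - 0\right)}\right) = 29 \left(11 + \frac{1 + \left(20 + 0\right)}{2 \left(20 + 0\right)}\right) = 29 \left(11 + \frac{1 + 20}{2 \cdot 20}\right) = 29 \left(11 + \frac{1}{2} \cdot \frac{1}{20} \cdot 21\right) = 29 \left(11 + \frac{21}{40}\right) = 29 \cdot \frac{461}{40} = \frac{13369}{40}$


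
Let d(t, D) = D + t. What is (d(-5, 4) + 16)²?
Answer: 225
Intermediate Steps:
(d(-5, 4) + 16)² = ((4 - 5) + 16)² = (-1 + 16)² = 15² = 225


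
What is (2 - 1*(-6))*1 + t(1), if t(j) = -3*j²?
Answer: 5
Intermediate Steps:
(2 - 1*(-6))*1 + t(1) = (2 - 1*(-6))*1 - 3*1² = (2 + 6)*1 - 3*1 = 8*1 - 3 = 8 - 3 = 5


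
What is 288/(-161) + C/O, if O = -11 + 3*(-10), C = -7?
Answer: -10681/6601 ≈ -1.6181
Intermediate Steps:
O = -41 (O = -11 - 30 = -41)
288/(-161) + C/O = 288/(-161) - 7/(-41) = 288*(-1/161) - 7*(-1/41) = -288/161 + 7/41 = -10681/6601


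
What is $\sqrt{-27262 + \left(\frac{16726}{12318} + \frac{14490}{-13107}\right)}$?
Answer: $\frac{5 i \sqrt{789583715120708463}}{26908671} \approx 165.11 i$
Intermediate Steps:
$\sqrt{-27262 + \left(\frac{16726}{12318} + \frac{14490}{-13107}\right)} = \sqrt{-27262 + \left(16726 \cdot \frac{1}{12318} + 14490 \left(- \frac{1}{13107}\right)\right)} = \sqrt{-27262 + \left(\frac{8363}{6159} - \frac{4830}{4369}\right)} = \sqrt{-27262 + \frac{6789977}{26908671}} = \sqrt{- \frac{733577398825}{26908671}} = \frac{5 i \sqrt{789583715120708463}}{26908671}$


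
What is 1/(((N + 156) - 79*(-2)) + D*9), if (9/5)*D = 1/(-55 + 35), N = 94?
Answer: 4/1631 ≈ 0.0024525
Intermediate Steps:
D = -1/36 (D = 5/(9*(-55 + 35)) = (5/9)/(-20) = (5/9)*(-1/20) = -1/36 ≈ -0.027778)
1/(((N + 156) - 79*(-2)) + D*9) = 1/(((94 + 156) - 79*(-2)) - 1/36*9) = 1/((250 + 158) - ¼) = 1/(408 - ¼) = 1/(1631/4) = 4/1631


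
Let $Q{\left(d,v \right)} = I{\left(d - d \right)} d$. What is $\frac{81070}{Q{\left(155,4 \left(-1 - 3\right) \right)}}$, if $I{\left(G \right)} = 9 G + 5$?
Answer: $\frac{16214}{155} \approx 104.61$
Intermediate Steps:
$I{\left(G \right)} = 5 + 9 G$
$Q{\left(d,v \right)} = 5 d$ ($Q{\left(d,v \right)} = \left(5 + 9 \left(d - d\right)\right) d = \left(5 + 9 \cdot 0\right) d = \left(5 + 0\right) d = 5 d$)
$\frac{81070}{Q{\left(155,4 \left(-1 - 3\right) \right)}} = \frac{81070}{5 \cdot 155} = \frac{81070}{775} = 81070 \cdot \frac{1}{775} = \frac{16214}{155}$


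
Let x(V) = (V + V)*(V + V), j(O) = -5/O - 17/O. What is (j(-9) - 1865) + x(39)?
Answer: 37993/9 ≈ 4221.4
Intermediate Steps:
j(O) = -22/O
x(V) = 4*V² (x(V) = (2*V)*(2*V) = 4*V²)
(j(-9) - 1865) + x(39) = (-22/(-9) - 1865) + 4*39² = (-22*(-⅑) - 1865) + 4*1521 = (22/9 - 1865) + 6084 = -16763/9 + 6084 = 37993/9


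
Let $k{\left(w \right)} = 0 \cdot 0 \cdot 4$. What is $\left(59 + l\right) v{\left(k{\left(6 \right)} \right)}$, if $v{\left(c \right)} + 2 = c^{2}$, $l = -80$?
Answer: $42$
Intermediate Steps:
$k{\left(w \right)} = 0$ ($k{\left(w \right)} = 0 \cdot 4 = 0$)
$v{\left(c \right)} = -2 + c^{2}$
$\left(59 + l\right) v{\left(k{\left(6 \right)} \right)} = \left(59 - 80\right) \left(-2 + 0^{2}\right) = - 21 \left(-2 + 0\right) = \left(-21\right) \left(-2\right) = 42$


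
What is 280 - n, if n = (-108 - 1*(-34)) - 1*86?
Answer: 440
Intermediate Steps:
n = -160 (n = (-108 + 34) - 86 = -74 - 86 = -160)
280 - n = 280 - 1*(-160) = 280 + 160 = 440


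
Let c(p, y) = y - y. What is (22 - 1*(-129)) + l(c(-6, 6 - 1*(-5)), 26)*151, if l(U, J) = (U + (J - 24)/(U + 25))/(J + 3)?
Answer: 109777/725 ≈ 151.42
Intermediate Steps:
c(p, y) = 0
l(U, J) = (U + (-24 + J)/(25 + U))/(3 + J)
(22 - 1*(-129)) + l(c(-6, 6 - 1*(-5)), 26)*151 = (22 - 1*(-129)) + ((-24 + 26 + 0² + 25*0)/(75 + 3*0 + 25*26 + 26*0))*151 = (22 + 129) + ((-24 + 26 + 0 + 0)/(75 + 0 + 650 + 0))*151 = 151 + (2/725)*151 = 151 + 302/725 = 109777/725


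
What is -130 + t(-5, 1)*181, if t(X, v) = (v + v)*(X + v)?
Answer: -1578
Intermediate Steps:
t(X, v) = 2*v*(X + v) (t(X, v) = (2*v)*(X + v) = 2*v*(X + v))
-130 + t(-5, 1)*181 = -130 + (2*1*(-5 + 1))*181 = -130 + (2*1*(-4))*181 = -130 - 8*181 = -130 - 1448 = -1578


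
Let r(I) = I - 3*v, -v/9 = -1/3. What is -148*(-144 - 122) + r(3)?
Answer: 39362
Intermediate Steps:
v = 3 (v = -(-9)/3 = -9*(-1/3) = 3)
r(I) = -9 + I (r(I) = I - 3*3 = I - 9 = -9 + I)
-148*(-144 - 122) + r(3) = -148*(-144 - 122) + (-9 + 3) = -148*(-266) - 6 = 39368 - 6 = 39362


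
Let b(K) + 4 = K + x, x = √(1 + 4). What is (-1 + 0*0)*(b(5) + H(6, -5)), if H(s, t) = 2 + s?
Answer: -9 - √5 ≈ -11.236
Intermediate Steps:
x = √5 ≈ 2.2361
b(K) = -4 + K + √5 (b(K) = -4 + (K + √5) = -4 + K + √5)
(-1 + 0*0)*(b(5) + H(6, -5)) = (-1 + 0*0)*((-4 + 5 + √5) + (2 + 6)) = (-1 + 0)*((1 + √5) + 8) = -(9 + √5) = -9 - √5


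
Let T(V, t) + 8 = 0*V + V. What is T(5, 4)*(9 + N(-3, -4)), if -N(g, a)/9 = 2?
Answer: 27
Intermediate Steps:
T(V, t) = -8 + V (T(V, t) = -8 + (0*V + V) = -8 + (0 + V) = -8 + V)
N(g, a) = -18 (N(g, a) = -9*2 = -18)
T(5, 4)*(9 + N(-3, -4)) = (-8 + 5)*(9 - 18) = -3*(-9) = 27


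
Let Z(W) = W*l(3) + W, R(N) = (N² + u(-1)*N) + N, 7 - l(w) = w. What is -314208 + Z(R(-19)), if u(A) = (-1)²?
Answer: -312593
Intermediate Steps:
l(w) = 7 - w
u(A) = 1
R(N) = N² + 2*N (R(N) = (N² + 1*N) + N = (N² + N) + N = (N + N²) + N = N² + 2*N)
Z(W) = 5*W (Z(W) = W*(7 - 1*3) + W = W*(7 - 3) + W = W*4 + W = 4*W + W = 5*W)
-314208 + Z(R(-19)) = -314208 + 5*(-19*(2 - 19)) = -314208 + 5*(-19*(-17)) = -314208 + 5*323 = -314208 + 1615 = -312593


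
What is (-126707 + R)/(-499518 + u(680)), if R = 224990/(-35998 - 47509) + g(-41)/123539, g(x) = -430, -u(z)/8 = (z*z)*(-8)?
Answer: -30399634554317/6980124459514102 ≈ -0.0043552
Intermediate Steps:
u(z) = 64*z² (u(z) = -8*z*z*(-8) = -8*z²*(-8) = -(-64)*z² = 64*z²)
R = -647231340/239915611 (R = 224990/(-35998 - 47509) - 430/123539 = 224990/(-83507) - 430*1/123539 = 224990*(-1/83507) - 10/2873 = -224990/83507 - 10/2873 = -647231340/239915611 ≈ -2.6977)
(-126707 + R)/(-499518 + u(680)) = (-126707 - 647231340/239915611)/(-499518 + 64*680²) = -30399634554317/(239915611*(-499518 + 64*462400)) = -30399634554317/(239915611*(-499518 + 29593600)) = -30399634554317/239915611/29094082 = -30399634554317/239915611*1/29094082 = -30399634554317/6980124459514102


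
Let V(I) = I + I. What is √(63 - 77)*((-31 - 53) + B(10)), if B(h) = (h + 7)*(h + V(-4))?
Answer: -50*I*√14 ≈ -187.08*I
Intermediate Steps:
V(I) = 2*I
B(h) = (-8 + h)*(7 + h) (B(h) = (h + 7)*(h + 2*(-4)) = (7 + h)*(h - 8) = (7 + h)*(-8 + h) = (-8 + h)*(7 + h))
√(63 - 77)*((-31 - 53) + B(10)) = √(63 - 77)*((-31 - 53) + (-56 + 10² - 1*10)) = √(-14)*(-84 + (-56 + 100 - 10)) = (I*√14)*(-84 + 34) = (I*√14)*(-50) = -50*I*√14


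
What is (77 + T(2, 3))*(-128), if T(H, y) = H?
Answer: -10112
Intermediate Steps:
(77 + T(2, 3))*(-128) = (77 + 2)*(-128) = 79*(-128) = -10112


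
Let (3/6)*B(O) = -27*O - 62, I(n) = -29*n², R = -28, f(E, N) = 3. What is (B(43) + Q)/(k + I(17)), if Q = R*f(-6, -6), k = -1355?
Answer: 1265/4868 ≈ 0.25986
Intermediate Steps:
B(O) = -124 - 54*O (B(O) = 2*(-27*O - 62) = 2*(-62 - 27*O) = -124 - 54*O)
Q = -84 (Q = -28*3 = -84)
(B(43) + Q)/(k + I(17)) = ((-124 - 54*43) - 84)/(-1355 - 29*17²) = ((-124 - 2322) - 84)/(-1355 - 29*289) = (-2446 - 84)/(-1355 - 8381) = -2530/(-9736) = -2530*(-1/9736) = 1265/4868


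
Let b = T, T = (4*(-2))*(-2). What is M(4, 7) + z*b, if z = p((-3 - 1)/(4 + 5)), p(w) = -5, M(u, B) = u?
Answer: -76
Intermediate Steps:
T = 16 (T = -8*(-2) = 16)
b = 16
z = -5
M(4, 7) + z*b = 4 - 5*16 = 4 - 80 = -76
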